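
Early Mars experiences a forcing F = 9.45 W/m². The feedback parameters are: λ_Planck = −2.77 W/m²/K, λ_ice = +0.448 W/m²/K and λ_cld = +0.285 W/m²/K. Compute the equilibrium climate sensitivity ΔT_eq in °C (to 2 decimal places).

4.64 °C

Net feedback parameter λ = (−2.77) + (+0.448) + (+0.285) = -2.037 W/m²/K.
ΔT = −F/λ = −9.45/(-2.037) = 4.64 °C.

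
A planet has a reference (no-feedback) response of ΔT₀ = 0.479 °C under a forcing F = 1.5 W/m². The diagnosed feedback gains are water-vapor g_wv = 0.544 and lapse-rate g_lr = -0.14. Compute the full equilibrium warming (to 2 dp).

Total gain g = 0.544 − 0.14 = 0.404.
Amplification A = 1/(1 − 0.404) = 1.678.
ΔT = 0.479 × 1.678 = 0.80 °C.

0.80 °C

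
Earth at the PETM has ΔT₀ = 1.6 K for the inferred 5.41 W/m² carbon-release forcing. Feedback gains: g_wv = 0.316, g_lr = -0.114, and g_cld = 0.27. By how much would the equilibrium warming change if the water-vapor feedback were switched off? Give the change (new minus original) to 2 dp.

-1.13 K

Original: g = 0.472, ΔT = 1.6/(1−0.472) = 3.0303 K.
Without water-vapor: g' = 0.156, ΔT' = 1.6/(1−0.156) = 1.8957 K.
Change = 1.8957 − 3.0303 = -1.13 K.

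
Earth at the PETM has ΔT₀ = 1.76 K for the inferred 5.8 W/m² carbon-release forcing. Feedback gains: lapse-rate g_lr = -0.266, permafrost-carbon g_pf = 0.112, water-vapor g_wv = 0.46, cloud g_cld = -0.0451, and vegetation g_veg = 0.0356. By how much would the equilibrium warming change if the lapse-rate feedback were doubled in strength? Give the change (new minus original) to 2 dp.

Original: g = 0.2965, ΔT = 1.76/(1−0.2965) = 2.5018 K.
With doubled lapse-rate: g' = 0.0305, ΔT' = 1.76/(1−0.0305) = 1.8154 K.
Change = 1.8154 − 2.5018 = -0.69 K.

-0.69 K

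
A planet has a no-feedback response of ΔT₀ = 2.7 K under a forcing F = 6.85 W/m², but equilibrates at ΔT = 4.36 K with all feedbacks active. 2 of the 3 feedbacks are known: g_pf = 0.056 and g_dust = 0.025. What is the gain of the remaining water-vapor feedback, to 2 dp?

Amplification A = ΔT/ΔT₀ = 4.36/2.7 = 1.615.
Total gain g = 1 − 1/A = 1 − 1/1.615 = 0.3808.
Known gains sum to 0.056 + 0.025 = 0.081.
g_wv = 0.3808 − 0.081 = 0.30.

0.30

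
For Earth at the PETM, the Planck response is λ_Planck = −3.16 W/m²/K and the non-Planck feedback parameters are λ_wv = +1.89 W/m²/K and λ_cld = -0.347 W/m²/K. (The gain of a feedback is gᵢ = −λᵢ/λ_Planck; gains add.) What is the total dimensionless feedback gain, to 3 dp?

Convert to gains: g_wv = 1.89/3.16 = 0.5981; g_cld = -0.347/3.16 = -0.1098.
Total gain g = 0.4883.

0.488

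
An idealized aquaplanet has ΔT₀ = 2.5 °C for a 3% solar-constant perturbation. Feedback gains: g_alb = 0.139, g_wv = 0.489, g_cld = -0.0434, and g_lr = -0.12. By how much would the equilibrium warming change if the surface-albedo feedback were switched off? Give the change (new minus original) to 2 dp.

Original: g = 0.4646, ΔT = 2.5/(1−0.4646) = 4.6694 °C.
Without surface-albedo: g' = 0.3256, ΔT' = 2.5/(1−0.3256) = 3.7070 °C.
Change = 3.7070 − 4.6694 = -0.96 °C.

-0.96 °C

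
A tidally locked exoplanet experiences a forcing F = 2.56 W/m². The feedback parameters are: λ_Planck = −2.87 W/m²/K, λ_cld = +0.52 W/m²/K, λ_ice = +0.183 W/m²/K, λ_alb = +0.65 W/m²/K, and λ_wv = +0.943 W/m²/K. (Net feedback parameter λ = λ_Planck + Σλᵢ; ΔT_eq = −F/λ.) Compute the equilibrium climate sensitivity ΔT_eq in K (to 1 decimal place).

Net feedback parameter λ = (−2.87) + (+0.52) + (+0.183) + (+0.65) + (+0.943) = -0.574 W/m²/K.
ΔT = −F/λ = −2.56/(-0.574) = 4.5 K.

4.5 K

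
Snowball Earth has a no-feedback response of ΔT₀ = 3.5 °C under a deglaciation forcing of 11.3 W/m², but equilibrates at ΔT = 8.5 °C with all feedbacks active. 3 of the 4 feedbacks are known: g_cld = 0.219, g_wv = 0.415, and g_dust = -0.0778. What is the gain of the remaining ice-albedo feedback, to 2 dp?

Amplification A = ΔT/ΔT₀ = 8.5/3.5 = 2.429.
Total gain g = 1 − 1/A = 1 − 1/2.429 = 0.5883.
Known gains sum to 0.219 + 0.415 − 0.0778 = 0.5562.
g_ice = 0.5883 − 0.5562 = 0.03.

0.03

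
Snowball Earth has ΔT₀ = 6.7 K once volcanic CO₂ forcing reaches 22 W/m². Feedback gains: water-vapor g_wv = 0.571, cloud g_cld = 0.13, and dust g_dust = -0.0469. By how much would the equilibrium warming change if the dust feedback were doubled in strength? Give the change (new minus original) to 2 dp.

Original: g = 0.6541, ΔT = 6.7/(1−0.6541) = 19.3698 K.
With doubled dust: g' = 0.6072, ΔT' = 6.7/(1−0.6072) = 17.0570 K.
Change = 17.0570 − 19.3698 = -2.31 K.

-2.31 K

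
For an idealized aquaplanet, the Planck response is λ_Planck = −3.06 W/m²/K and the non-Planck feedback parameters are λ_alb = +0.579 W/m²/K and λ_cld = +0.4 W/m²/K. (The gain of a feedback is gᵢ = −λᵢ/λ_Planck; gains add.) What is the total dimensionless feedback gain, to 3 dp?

0.320

Convert to gains: g_alb = 0.579/3.06 = 0.1892; g_cld = 0.4/3.06 = 0.1307.
Total gain g = 0.3199.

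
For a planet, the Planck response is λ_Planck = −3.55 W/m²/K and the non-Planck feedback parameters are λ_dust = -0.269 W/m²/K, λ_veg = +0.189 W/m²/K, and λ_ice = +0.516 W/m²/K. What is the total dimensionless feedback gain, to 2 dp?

Convert to gains: g_dust = -0.269/3.55 = -0.07577; g_veg = 0.189/3.55 = 0.05324; g_ice = 0.516/3.55 = 0.1454.
Total gain g = 0.12287.

0.12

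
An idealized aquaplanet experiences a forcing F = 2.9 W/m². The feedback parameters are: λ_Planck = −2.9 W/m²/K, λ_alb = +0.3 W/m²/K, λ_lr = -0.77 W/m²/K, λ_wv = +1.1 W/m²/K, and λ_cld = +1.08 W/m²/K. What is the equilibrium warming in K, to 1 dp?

2.4 K

Net feedback parameter λ = (−2.9) + (+0.3) + (-0.77) + (+1.1) + (+1.08) = -1.19 W/m²/K.
ΔT = −F/λ = −2.9/(-1.19) = 2.4 K.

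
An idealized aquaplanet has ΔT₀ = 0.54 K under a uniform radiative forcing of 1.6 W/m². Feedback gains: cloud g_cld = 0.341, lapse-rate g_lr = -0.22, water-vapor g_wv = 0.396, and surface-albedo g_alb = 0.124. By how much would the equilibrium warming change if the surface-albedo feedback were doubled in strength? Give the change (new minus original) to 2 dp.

0.79 K

Original: g = 0.641, ΔT = 0.54/(1−0.641) = 1.5042 K.
With doubled surface-albedo: g' = 0.765, ΔT' = 0.54/(1−0.765) = 2.2979 K.
Change = 2.2979 − 1.5042 = 0.79 K.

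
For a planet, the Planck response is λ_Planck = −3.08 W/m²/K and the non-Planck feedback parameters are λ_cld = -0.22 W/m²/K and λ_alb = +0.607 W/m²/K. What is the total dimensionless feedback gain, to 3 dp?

0.126

Convert to gains: g_cld = -0.22/3.08 = -0.07143; g_alb = 0.607/3.08 = 0.1971.
Total gain g = 0.12567.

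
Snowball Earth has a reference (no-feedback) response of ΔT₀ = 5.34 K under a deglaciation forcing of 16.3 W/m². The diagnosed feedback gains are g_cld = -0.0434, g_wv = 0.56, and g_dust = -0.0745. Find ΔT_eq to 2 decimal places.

Total gain g = -0.0434 + 0.56 − 0.0745 = 0.4421.
Amplification A = 1/(1 − 0.4421) = 1.792.
ΔT = 5.34 × 1.792 = 9.57 K.

9.57 K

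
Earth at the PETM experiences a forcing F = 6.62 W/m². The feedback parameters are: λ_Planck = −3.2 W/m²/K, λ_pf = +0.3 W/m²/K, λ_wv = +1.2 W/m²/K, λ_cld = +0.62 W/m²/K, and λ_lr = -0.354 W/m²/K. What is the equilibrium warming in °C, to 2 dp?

Net feedback parameter λ = (−3.2) + (+0.3) + (+1.2) + (+0.62) + (-0.354) = -1.434 W/m²/K.
ΔT = −F/λ = −6.62/(-1.434) = 4.62 °C.

4.62 °C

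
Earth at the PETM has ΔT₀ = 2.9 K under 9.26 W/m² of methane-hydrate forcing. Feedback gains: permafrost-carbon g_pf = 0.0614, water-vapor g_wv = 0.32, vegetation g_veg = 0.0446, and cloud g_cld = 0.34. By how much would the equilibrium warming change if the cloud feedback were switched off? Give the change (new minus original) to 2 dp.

-7.34 K

Original: g = 0.766, ΔT = 2.9/(1−0.766) = 12.3932 K.
Without cloud: g' = 0.426, ΔT' = 2.9/(1−0.426) = 5.0523 K.
Change = 5.0523 − 12.3932 = -7.34 K.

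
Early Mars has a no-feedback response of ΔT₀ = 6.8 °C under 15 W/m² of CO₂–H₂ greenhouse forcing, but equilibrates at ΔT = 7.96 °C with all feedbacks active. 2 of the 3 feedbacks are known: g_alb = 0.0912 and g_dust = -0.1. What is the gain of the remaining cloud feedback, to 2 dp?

0.15

Amplification A = ΔT/ΔT₀ = 7.96/6.8 = 1.171.
Total gain g = 1 − 1/A = 1 − 1/1.171 = 0.146.
Known gains sum to 0.0912 − 0.1 = -0.0088.
g_cld = 0.146 + 0.0088 = 0.15.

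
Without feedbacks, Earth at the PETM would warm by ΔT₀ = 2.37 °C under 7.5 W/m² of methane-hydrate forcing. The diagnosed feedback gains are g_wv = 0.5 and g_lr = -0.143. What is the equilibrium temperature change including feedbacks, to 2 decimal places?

3.69 °C

Total gain g = 0.5 − 0.143 = 0.357.
Amplification A = 1/(1 − 0.357) = 1.555.
ΔT = 2.37 × 1.555 = 3.69 °C.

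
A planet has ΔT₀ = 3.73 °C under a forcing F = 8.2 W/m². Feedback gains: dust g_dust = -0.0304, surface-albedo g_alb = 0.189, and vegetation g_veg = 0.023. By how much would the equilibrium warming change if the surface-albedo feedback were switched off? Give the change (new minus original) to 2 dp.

-0.86 °C

Original: g = 0.1816, ΔT = 3.73/(1−0.1816) = 4.5577 °C.
Without surface-albedo: g' = -0.0074, ΔT' = 3.73/(1+0.0074) = 3.7026 °C.
Change = 3.7026 − 4.5577 = -0.86 °C.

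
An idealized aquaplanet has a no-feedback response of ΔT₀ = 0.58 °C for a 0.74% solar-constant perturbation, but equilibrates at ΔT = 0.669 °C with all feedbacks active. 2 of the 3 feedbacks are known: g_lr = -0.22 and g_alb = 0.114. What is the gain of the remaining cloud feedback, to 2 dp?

0.24

Amplification A = ΔT/ΔT₀ = 0.669/0.58 = 1.153.
Total gain g = 1 − 1/A = 1 − 1/1.153 = 0.1327.
Known gains sum to -0.22 + 0.114 = -0.106.
g_cld = 0.1327 + 0.106 = 0.24.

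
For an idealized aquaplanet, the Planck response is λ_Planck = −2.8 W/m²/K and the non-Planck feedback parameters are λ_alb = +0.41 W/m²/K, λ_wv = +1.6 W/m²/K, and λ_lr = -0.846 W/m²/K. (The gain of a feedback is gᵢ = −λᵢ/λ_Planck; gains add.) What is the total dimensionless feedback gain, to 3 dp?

0.416

Convert to gains: g_alb = 0.41/2.8 = 0.1464; g_wv = 1.6/2.8 = 0.5714; g_lr = -0.846/2.8 = -0.3021.
Total gain g = 0.4157.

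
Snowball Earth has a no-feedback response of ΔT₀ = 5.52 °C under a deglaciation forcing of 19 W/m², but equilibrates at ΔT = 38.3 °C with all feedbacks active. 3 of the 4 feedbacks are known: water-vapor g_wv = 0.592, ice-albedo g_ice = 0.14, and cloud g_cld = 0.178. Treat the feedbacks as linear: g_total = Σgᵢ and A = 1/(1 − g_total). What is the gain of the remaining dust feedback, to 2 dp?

-0.05

Amplification A = ΔT/ΔT₀ = 38.3/5.52 = 6.938.
Total gain g = 1 − 1/A = 1 − 1/6.938 = 0.8559.
Known gains sum to 0.592 + 0.14 + 0.178 = 0.91.
g_dust = 0.8559 − 0.91 = -0.05.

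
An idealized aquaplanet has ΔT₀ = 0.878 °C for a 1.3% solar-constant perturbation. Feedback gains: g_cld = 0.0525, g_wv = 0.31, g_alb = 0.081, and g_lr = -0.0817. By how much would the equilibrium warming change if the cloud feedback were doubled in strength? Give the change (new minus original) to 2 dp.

Original: g = 0.3618, ΔT = 0.878/(1−0.3618) = 1.3757 °C.
With doubled cloud: g' = 0.4143, ΔT' = 0.878/(1−0.4143) = 1.4991 °C.
Change = 1.4991 − 1.3757 = 0.12 °C.

0.12 °C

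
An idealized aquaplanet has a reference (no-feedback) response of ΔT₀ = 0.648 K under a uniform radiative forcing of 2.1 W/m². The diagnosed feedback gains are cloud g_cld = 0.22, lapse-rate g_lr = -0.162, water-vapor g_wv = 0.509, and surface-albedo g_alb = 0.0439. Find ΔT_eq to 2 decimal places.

Total gain g = 0.22 − 0.162 + 0.509 + 0.0439 = 0.6109.
Amplification A = 1/(1 − 0.6109) = 2.57.
ΔT = 0.648 × 2.57 = 1.67 K.

1.67 K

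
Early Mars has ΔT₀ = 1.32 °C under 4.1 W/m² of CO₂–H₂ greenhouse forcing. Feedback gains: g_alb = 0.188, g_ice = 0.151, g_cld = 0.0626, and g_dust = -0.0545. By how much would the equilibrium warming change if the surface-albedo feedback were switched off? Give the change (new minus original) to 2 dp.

-0.45 °C

Original: g = 0.3471, ΔT = 1.32/(1−0.3471) = 2.0217 °C.
Without surface-albedo: g' = 0.1591, ΔT' = 1.32/(1−0.1591) = 1.5697 °C.
Change = 1.5697 − 2.0217 = -0.45 °C.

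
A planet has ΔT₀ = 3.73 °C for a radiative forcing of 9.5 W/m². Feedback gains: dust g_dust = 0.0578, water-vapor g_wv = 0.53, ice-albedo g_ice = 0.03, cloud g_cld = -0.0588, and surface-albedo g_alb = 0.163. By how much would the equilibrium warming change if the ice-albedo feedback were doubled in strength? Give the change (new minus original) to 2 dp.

1.62 °C

Original: g = 0.722, ΔT = 3.73/(1−0.722) = 13.4173 °C.
With doubled ice-albedo: g' = 0.752, ΔT' = 3.73/(1−0.752) = 15.0403 °C.
Change = 15.0403 − 13.4173 = 1.62 °C.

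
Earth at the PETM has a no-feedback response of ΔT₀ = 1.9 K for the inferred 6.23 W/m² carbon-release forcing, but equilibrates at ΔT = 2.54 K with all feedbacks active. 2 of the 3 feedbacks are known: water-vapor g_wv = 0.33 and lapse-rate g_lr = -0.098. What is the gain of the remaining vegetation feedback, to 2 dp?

Amplification A = ΔT/ΔT₀ = 2.54/1.9 = 1.337.
Total gain g = 1 − 1/A = 1 − 1/1.337 = 0.2521.
Known gains sum to 0.33 − 0.098 = 0.232.
g_veg = 0.2521 − 0.232 = 0.02.

0.02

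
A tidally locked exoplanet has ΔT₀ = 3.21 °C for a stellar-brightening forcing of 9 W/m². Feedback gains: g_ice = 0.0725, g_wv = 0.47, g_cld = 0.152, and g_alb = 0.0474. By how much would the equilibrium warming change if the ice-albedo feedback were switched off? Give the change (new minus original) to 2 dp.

Original: g = 0.7419, ΔT = 3.21/(1−0.7419) = 12.4370 °C.
Without ice-albedo: g' = 0.6694, ΔT' = 3.21/(1−0.6694) = 9.7096 °C.
Change = 9.7096 − 12.4370 = -2.73 °C.

-2.73 °C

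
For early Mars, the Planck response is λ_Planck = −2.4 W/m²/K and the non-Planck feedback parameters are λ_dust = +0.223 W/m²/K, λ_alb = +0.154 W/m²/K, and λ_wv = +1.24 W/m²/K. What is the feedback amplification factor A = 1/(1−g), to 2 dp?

Convert to gains: g_dust = 0.223/2.4 = 0.09292; g_alb = 0.154/2.4 = 0.06417; g_wv = 1.24/2.4 = 0.5167.
Total gain g = 0.67379.
A = 1/(1 − 0.67379) = 3.07.

3.07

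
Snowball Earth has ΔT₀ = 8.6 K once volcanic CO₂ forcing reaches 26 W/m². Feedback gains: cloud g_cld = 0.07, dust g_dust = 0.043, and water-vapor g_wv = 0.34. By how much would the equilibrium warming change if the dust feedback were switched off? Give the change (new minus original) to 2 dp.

-1.15 K

Original: g = 0.453, ΔT = 8.6/(1−0.453) = 15.7221 K.
Without dust: g' = 0.41, ΔT' = 8.6/(1−0.41) = 14.5763 K.
Change = 14.5763 − 15.7221 = -1.15 K.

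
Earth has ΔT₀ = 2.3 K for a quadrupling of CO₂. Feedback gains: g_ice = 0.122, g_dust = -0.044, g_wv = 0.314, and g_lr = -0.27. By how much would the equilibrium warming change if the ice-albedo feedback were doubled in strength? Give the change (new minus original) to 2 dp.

Original: g = 0.122, ΔT = 2.3/(1−0.122) = 2.6196 K.
With doubled ice-albedo: g' = 0.244, ΔT' = 2.3/(1−0.244) = 3.0423 K.
Change = 3.0423 − 2.6196 = 0.42 K.

0.42 K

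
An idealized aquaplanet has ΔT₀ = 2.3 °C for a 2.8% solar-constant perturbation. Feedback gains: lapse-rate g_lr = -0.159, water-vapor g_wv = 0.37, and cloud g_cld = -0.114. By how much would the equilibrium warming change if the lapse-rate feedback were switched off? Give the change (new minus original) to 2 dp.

Original: g = 0.097, ΔT = 2.3/(1−0.097) = 2.5471 °C.
Without lapse-rate: g' = 0.256, ΔT' = 2.3/(1−0.256) = 3.0914 °C.
Change = 3.0914 − 2.5471 = 0.54 °C.

0.54 °C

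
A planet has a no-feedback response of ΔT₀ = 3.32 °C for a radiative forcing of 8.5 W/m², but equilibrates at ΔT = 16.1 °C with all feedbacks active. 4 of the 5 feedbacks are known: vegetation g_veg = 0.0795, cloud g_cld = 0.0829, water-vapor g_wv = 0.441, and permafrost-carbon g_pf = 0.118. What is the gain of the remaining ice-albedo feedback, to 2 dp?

Amplification A = ΔT/ΔT₀ = 16.1/3.32 = 4.849.
Total gain g = 1 − 1/A = 1 − 1/4.849 = 0.7938.
Known gains sum to 0.0795 + 0.0829 + 0.441 + 0.118 = 0.7214.
g_ice = 0.7938 − 0.7214 = 0.07.

0.07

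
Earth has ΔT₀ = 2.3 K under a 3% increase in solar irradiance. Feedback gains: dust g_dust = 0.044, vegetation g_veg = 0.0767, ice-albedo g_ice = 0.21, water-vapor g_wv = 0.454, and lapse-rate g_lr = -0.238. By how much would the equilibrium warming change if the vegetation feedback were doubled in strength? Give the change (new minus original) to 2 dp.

1.03 K

Original: g = 0.5467, ΔT = 2.3/(1−0.5467) = 5.0739 K.
With doubled vegetation: g' = 0.6234, ΔT' = 2.3/(1−0.6234) = 6.1073 K.
Change = 6.1073 − 5.0739 = 1.03 K.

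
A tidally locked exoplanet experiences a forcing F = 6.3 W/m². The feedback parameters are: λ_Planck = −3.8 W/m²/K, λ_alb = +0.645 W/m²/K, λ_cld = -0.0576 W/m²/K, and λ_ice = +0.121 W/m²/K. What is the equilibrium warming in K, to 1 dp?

Net feedback parameter λ = (−3.8) + (+0.645) + (-0.0576) + (+0.121) = -3.0916 W/m²/K.
ΔT = −F/λ = −6.3/(-3.0916) = 2.0 K.

2.0 K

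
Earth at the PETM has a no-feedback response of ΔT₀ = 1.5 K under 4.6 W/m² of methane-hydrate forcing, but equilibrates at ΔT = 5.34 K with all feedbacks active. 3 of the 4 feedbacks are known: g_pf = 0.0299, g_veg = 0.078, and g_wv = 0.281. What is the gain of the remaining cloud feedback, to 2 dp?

Amplification A = ΔT/ΔT₀ = 5.34/1.5 = 3.56.
Total gain g = 1 − 1/A = 1 − 1/3.56 = 0.7191.
Known gains sum to 0.0299 + 0.078 + 0.281 = 0.3889.
g_cld = 0.7191 − 0.3889 = 0.33.

0.33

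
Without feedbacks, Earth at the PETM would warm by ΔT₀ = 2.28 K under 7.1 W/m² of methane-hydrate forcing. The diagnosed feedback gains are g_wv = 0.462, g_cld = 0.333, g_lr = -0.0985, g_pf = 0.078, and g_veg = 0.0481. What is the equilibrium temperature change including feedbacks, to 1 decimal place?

12.9 K

Total gain g = 0.462 + 0.333 − 0.0985 + 0.078 + 0.0481 = 0.8226.
Amplification A = 1/(1 − 0.8226) = 5.637.
ΔT = 2.28 × 5.637 = 12.9 K.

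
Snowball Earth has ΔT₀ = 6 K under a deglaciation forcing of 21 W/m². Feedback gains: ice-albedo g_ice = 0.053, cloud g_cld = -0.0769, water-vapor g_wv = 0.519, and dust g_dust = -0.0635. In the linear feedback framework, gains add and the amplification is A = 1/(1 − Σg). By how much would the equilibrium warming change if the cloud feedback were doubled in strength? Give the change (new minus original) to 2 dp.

-1.26 K

Original: g = 0.4316, ΔT = 6/(1−0.4316) = 10.5559 K.
With doubled cloud: g' = 0.3547, ΔT' = 6/(1−0.3547) = 9.2980 K.
Change = 9.2980 − 10.5559 = -1.26 K.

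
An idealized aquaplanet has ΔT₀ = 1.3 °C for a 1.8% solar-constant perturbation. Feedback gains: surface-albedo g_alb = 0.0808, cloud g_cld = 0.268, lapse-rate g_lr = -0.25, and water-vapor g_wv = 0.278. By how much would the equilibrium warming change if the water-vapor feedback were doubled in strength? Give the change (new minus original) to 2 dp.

Original: g = 0.3768, ΔT = 1.3/(1−0.3768) = 2.0860 °C.
With doubled water-vapor: g' = 0.6548, ΔT' = 1.3/(1−0.6548) = 3.7659 °C.
Change = 3.7659 − 2.0860 = 1.68 °C.

1.68 °C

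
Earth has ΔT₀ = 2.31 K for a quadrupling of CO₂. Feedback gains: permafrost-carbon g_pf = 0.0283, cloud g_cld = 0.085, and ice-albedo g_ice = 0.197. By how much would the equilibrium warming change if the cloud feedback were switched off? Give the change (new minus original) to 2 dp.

-0.37 K

Original: g = 0.3103, ΔT = 2.31/(1−0.3103) = 3.3493 K.
Without cloud: g' = 0.2253, ΔT' = 2.31/(1−0.2253) = 2.9818 K.
Change = 2.9818 − 3.3493 = -0.37 K.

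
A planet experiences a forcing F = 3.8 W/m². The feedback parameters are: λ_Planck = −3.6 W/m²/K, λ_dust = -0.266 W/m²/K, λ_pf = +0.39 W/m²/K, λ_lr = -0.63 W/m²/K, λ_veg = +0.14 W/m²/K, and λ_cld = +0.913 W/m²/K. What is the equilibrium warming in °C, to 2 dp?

Net feedback parameter λ = (−3.6) + (-0.266) + (+0.39) + (-0.63) + (+0.14) + (+0.913) = -3.053 W/m²/K.
ΔT = −F/λ = −3.8/(-3.053) = 1.24 °C.

1.24 °C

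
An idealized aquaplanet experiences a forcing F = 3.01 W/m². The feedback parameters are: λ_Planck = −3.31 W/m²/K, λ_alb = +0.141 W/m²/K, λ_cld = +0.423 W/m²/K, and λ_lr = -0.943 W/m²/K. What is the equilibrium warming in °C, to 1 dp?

0.8 °C

Net feedback parameter λ = (−3.31) + (+0.141) + (+0.423) + (-0.943) = -3.689 W/m²/K.
ΔT = −F/λ = −3.01/(-3.689) = 0.8 °C.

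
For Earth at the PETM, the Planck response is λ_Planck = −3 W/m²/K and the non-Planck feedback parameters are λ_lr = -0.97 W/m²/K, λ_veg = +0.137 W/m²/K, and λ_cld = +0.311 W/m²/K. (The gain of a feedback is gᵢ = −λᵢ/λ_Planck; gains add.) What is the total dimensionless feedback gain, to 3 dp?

Convert to gains: g_lr = -0.97/3 = -0.3233; g_veg = 0.137/3 = 0.04567; g_cld = 0.311/3 = 0.1037.
Total gain g = -0.17393.

-0.174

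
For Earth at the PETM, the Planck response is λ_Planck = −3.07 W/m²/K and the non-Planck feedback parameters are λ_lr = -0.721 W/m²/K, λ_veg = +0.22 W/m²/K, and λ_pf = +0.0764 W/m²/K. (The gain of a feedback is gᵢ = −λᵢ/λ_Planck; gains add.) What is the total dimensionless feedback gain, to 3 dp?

Convert to gains: g_lr = -0.721/3.07 = -0.2349; g_veg = 0.22/3.07 = 0.07166; g_pf = 0.0764/3.07 = 0.02489.
Total gain g = -0.13835.

-0.138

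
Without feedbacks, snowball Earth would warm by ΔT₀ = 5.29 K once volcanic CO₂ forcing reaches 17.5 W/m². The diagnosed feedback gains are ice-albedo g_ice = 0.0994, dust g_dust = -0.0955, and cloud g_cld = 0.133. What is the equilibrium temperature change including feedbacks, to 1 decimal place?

Total gain g = 0.0994 − 0.0955 + 0.133 = 0.1369.
Amplification A = 1/(1 − 0.1369) = 1.159.
ΔT = 5.29 × 1.159 = 6.1 K.

6.1 K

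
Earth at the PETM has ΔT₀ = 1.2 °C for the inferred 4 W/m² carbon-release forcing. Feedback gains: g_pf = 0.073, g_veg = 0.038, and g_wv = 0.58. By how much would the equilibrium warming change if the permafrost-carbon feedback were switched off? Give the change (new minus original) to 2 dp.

-0.74 °C

Original: g = 0.691, ΔT = 1.2/(1−0.691) = 3.8835 °C.
Without permafrost-carbon: g' = 0.618, ΔT' = 1.2/(1−0.618) = 3.1414 °C.
Change = 3.1414 − 3.8835 = -0.74 °C.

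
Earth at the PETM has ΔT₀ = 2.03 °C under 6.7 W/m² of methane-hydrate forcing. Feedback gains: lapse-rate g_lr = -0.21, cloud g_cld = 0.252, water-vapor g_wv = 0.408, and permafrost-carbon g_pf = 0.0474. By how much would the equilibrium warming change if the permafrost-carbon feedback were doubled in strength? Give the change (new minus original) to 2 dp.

0.42 °C

Original: g = 0.4974, ΔT = 2.03/(1−0.4974) = 4.0390 °C.
With doubled permafrost-carbon: g' = 0.5448, ΔT' = 2.03/(1−0.5448) = 4.4596 °C.
Change = 4.4596 − 4.0390 = 0.42 °C.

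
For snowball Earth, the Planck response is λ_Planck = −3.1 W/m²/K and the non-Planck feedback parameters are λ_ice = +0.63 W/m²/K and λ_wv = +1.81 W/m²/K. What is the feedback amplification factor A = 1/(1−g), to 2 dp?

4.70

Convert to gains: g_ice = 0.63/3.1 = 0.2032; g_wv = 1.81/3.1 = 0.5839.
Total gain g = 0.7871.
A = 1/(1 − 0.7871) = 4.70.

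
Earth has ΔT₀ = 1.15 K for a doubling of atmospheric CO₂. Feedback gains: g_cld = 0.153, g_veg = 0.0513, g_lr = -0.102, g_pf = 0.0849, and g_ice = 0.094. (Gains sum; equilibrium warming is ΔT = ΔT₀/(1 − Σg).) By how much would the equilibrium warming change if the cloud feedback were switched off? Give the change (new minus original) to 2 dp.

-0.28 K

Original: g = 0.2812, ΔT = 1.15/(1−0.2812) = 1.5999 K.
Without cloud: g' = 0.1282, ΔT' = 1.15/(1−0.1282) = 1.3191 K.
Change = 1.3191 − 1.5999 = -0.28 K.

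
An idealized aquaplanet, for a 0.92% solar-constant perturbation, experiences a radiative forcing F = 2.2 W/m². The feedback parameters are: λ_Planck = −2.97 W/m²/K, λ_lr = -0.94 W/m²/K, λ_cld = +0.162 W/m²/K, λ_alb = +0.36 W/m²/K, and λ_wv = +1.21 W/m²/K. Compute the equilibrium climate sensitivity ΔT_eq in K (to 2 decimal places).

Net feedback parameter λ = (−2.97) + (-0.94) + (+0.162) + (+0.36) + (+1.21) = -2.178 W/m²/K.
ΔT = −F/λ = −2.2/(-2.178) = 1.01 K.

1.01 K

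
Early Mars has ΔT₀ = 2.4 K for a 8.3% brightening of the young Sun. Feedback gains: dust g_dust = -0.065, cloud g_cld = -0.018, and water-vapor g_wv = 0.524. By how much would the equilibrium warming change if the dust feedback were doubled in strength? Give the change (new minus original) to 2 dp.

-0.45 K

Original: g = 0.441, ΔT = 2.4/(1−0.441) = 4.2934 K.
With doubled dust: g' = 0.376, ΔT' = 2.4/(1−0.376) = 3.8462 K.
Change = 3.8462 − 4.2934 = -0.45 K.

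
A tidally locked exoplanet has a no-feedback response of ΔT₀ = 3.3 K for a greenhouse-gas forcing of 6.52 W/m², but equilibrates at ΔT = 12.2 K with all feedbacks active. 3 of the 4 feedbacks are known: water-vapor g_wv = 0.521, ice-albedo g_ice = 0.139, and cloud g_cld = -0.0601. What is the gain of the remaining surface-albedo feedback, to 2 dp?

0.13

Amplification A = ΔT/ΔT₀ = 12.2/3.3 = 3.697.
Total gain g = 1 − 1/A = 1 − 1/3.697 = 0.7295.
Known gains sum to 0.521 + 0.139 − 0.0601 = 0.5999.
g_alb = 0.7295 − 0.5999 = 0.13.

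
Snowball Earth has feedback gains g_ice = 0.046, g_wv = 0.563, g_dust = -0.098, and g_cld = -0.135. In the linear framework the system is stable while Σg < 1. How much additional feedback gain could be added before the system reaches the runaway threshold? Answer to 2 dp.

Current total gain = 0.046 + 0.563 − 0.098 − 0.135 = 0.376.
Margin to runaway = 1 − 0.376 = 0.62.

0.62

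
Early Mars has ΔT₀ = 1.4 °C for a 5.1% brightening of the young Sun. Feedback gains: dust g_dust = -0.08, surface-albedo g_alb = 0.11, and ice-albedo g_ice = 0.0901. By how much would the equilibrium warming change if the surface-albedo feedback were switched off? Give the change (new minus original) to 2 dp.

-0.18 °C

Original: g = 0.1201, ΔT = 1.4/(1−0.1201) = 1.5911 °C.
Without surface-albedo: g' = 0.0101, ΔT' = 1.4/(1−0.0101) = 1.4143 °C.
Change = 1.4143 − 1.5911 = -0.18 °C.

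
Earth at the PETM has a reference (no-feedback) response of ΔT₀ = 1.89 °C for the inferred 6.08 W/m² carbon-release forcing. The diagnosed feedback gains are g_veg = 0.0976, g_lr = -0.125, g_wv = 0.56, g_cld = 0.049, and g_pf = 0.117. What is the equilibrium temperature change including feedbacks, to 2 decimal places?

6.27 °C

Total gain g = 0.0976 − 0.125 + 0.56 + 0.049 + 0.117 = 0.6986.
Amplification A = 1/(1 − 0.6986) = 3.318.
ΔT = 1.89 × 3.318 = 6.27 °C.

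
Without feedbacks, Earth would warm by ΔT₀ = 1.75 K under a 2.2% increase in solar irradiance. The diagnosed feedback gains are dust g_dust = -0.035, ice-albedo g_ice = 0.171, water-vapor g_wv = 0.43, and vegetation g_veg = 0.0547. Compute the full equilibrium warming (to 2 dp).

4.61 K

Total gain g = -0.035 + 0.171 + 0.43 + 0.0547 = 0.6207.
Amplification A = 1/(1 − 0.6207) = 2.636.
ΔT = 1.75 × 2.636 = 4.61 K.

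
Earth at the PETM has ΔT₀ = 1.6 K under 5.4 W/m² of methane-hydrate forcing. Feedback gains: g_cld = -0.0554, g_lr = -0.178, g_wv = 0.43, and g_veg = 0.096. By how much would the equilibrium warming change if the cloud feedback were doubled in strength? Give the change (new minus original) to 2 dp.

Original: g = 0.2926, ΔT = 1.6/(1−0.2926) = 2.2618 K.
With doubled cloud: g' = 0.2372, ΔT' = 1.6/(1−0.2372) = 2.0975 K.
Change = 2.0975 − 2.2618 = -0.16 K.

-0.16 K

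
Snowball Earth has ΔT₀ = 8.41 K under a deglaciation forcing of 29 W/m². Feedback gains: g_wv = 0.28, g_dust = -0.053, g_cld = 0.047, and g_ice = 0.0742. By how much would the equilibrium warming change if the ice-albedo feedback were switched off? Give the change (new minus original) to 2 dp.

-1.32 K

Original: g = 0.3482, ΔT = 8.41/(1−0.3482) = 12.9027 K.
Without ice-albedo: g' = 0.274, ΔT' = 8.41/(1−0.274) = 11.5840 K.
Change = 11.5840 − 12.9027 = -1.32 K.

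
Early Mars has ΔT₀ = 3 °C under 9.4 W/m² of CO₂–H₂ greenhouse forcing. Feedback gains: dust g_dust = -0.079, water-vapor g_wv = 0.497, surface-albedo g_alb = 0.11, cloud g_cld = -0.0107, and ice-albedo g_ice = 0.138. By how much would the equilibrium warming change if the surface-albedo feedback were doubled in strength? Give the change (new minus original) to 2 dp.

Original: g = 0.6553, ΔT = 3/(1−0.6553) = 8.7032 °C.
With doubled surface-albedo: g' = 0.7653, ΔT' = 3/(1−0.7653) = 12.7823 °C.
Change = 12.7823 − 8.7032 = 4.08 °C.

4.08 °C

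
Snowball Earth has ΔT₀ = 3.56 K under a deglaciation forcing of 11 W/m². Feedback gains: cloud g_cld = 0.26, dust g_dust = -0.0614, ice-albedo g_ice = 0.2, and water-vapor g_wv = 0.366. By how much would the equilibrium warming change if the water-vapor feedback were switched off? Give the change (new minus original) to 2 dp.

-9.20 K

Original: g = 0.7646, ΔT = 3.56/(1−0.7646) = 15.1232 K.
Without water-vapor: g' = 0.3986, ΔT' = 3.56/(1−0.3986) = 5.9195 K.
Change = 5.9195 − 15.1232 = -9.20 K.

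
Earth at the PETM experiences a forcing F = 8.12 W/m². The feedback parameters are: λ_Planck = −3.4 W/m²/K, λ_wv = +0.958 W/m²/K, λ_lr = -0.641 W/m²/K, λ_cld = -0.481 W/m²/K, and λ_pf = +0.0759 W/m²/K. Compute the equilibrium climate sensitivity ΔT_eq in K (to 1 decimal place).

Net feedback parameter λ = (−3.4) + (+0.958) + (-0.641) + (-0.481) + (+0.0759) = -3.4881 W/m²/K.
ΔT = −F/λ = −8.12/(-3.4881) = 2.3 K.

2.3 K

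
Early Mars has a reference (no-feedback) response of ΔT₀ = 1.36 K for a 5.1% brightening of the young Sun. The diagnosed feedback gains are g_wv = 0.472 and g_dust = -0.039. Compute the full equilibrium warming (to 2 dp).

2.40 K

Total gain g = 0.472 − 0.039 = 0.433.
Amplification A = 1/(1 − 0.433) = 1.764.
ΔT = 1.36 × 1.764 = 2.40 K.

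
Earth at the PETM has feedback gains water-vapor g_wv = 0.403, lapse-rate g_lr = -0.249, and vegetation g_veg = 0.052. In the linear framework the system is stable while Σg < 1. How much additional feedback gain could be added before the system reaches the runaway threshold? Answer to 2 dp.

0.79

Current total gain = 0.403 − 0.249 + 0.052 = 0.206.
Margin to runaway = 1 − 0.206 = 0.79.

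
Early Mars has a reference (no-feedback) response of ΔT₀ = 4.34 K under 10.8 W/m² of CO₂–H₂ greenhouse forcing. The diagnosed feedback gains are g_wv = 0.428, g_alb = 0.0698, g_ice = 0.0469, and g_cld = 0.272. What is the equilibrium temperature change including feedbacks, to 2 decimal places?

23.68 K

Total gain g = 0.428 + 0.0698 + 0.0469 + 0.272 = 0.8167.
Amplification A = 1/(1 − 0.8167) = 5.456.
ΔT = 4.34 × 5.456 = 23.68 K.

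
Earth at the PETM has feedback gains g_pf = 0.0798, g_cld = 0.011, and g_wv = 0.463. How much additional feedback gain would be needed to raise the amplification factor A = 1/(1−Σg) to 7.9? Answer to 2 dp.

0.32

Current total gain = 0.5538.
Target gain for A = 7.9: g* = 1 − 1/7.9 = 0.8734.
Additional gain needed = 0.8734 − 0.5538 = 0.32.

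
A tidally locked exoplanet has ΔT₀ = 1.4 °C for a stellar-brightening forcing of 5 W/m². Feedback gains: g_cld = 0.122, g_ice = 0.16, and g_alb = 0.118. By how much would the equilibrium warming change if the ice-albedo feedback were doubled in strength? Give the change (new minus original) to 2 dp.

Original: g = 0.4, ΔT = 1.4/(1−0.4) = 2.3333 °C.
With doubled ice-albedo: g' = 0.56, ΔT' = 1.4/(1−0.56) = 3.1818 °C.
Change = 3.1818 − 2.3333 = 0.85 °C.

0.85 °C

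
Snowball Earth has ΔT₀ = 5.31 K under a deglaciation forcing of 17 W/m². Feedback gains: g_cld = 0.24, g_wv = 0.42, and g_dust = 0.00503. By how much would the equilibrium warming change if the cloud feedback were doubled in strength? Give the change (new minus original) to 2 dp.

Original: g = 0.66503, ΔT = 5.31/(1−0.66503) = 15.8522 K.
With doubled cloud: g' = 0.90503, ΔT' = 5.31/(1−0.90503) = 55.9124 K.
Change = 55.9124 − 15.8522 = 40.06 K.

40.06 K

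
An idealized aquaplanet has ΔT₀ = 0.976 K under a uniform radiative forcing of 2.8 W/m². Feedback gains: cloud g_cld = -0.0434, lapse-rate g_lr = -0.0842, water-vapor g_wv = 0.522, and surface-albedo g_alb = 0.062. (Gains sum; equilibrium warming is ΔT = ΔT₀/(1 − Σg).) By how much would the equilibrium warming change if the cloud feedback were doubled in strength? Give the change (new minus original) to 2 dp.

-0.13 K

Original: g = 0.4564, ΔT = 0.976/(1−0.4564) = 1.7954 K.
With doubled cloud: g' = 0.413, ΔT' = 0.976/(1−0.413) = 1.6627 K.
Change = 1.6627 − 1.7954 = -0.13 K.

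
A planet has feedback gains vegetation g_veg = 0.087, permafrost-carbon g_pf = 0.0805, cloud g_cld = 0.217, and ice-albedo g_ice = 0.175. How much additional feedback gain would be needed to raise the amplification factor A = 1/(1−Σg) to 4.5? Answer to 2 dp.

Current total gain = 0.5595.
Target gain for A = 4.5: g* = 1 − 1/4.5 = 0.7778.
Additional gain needed = 0.7778 − 0.5595 = 0.22.

0.22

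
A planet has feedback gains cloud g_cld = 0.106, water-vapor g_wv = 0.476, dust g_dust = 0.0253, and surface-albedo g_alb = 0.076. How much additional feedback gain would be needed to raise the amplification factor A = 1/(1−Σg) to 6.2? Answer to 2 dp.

0.16

Current total gain = 0.6833.
Target gain for A = 6.2: g* = 1 − 1/6.2 = 0.8387.
Additional gain needed = 0.8387 − 0.6833 = 0.16.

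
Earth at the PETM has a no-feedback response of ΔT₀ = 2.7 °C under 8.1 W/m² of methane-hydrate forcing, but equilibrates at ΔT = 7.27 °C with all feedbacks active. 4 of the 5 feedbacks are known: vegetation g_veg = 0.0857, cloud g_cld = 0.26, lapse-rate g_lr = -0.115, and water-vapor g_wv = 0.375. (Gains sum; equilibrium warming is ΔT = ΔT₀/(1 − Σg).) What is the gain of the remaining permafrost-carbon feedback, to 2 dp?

0.02

Amplification A = ΔT/ΔT₀ = 7.27/2.7 = 2.693.
Total gain g = 1 − 1/A = 1 − 1/2.693 = 0.6287.
Known gains sum to 0.0857 + 0.26 − 0.115 + 0.375 = 0.6057.
g_pf = 0.6287 − 0.6057 = 0.02.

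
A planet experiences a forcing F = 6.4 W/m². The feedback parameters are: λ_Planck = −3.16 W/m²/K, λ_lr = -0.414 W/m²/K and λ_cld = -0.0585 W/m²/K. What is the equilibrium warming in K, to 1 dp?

Net feedback parameter λ = (−3.16) + (-0.414) + (-0.0585) = -3.6325 W/m²/K.
ΔT = −F/λ = −6.4/(-3.6325) = 1.8 K.

1.8 K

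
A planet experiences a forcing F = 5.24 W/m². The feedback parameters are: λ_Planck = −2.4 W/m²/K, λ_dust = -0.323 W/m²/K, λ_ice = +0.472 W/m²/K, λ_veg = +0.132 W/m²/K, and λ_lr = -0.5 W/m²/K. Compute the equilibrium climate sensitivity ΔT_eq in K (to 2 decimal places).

Net feedback parameter λ = (−2.4) + (-0.323) + (+0.472) + (+0.132) + (-0.5) = -2.619 W/m²/K.
ΔT = −F/λ = −5.24/(-2.619) = 2.00 K.

2.00 K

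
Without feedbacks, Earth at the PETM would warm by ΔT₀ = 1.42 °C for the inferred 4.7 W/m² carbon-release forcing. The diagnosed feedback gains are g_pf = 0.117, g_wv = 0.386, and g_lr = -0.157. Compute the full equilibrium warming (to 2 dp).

Total gain g = 0.117 + 0.386 − 0.157 = 0.346.
Amplification A = 1/(1 − 0.346) = 1.529.
ΔT = 1.42 × 1.529 = 2.17 °C.

2.17 °C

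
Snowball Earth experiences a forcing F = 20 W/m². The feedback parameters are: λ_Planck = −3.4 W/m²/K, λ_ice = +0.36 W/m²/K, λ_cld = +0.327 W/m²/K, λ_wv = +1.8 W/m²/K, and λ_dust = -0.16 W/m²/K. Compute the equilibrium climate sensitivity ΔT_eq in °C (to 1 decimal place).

18.6 °C

Net feedback parameter λ = (−3.4) + (+0.36) + (+0.327) + (+1.8) + (-0.16) = -1.073 W/m²/K.
ΔT = −F/λ = −20/(-1.073) = 18.6 °C.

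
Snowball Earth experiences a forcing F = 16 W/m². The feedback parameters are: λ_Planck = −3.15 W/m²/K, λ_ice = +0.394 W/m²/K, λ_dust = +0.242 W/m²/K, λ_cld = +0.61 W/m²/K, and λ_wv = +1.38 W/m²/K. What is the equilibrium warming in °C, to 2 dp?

Net feedback parameter λ = (−3.15) + (+0.394) + (+0.242) + (+0.61) + (+1.38) = -0.524 W/m²/K.
ΔT = −F/λ = −16/(-0.524) = 30.53 °C.

30.53 °C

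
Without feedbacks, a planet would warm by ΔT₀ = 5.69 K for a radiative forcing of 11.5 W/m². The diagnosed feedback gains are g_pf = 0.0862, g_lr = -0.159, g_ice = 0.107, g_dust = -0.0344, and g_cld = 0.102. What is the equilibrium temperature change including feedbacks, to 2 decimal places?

6.33 K

Total gain g = 0.0862 − 0.159 + 0.107 − 0.0344 + 0.102 = 0.1018.
Amplification A = 1/(1 − 0.1018) = 1.113.
ΔT = 5.69 × 1.113 = 6.33 K.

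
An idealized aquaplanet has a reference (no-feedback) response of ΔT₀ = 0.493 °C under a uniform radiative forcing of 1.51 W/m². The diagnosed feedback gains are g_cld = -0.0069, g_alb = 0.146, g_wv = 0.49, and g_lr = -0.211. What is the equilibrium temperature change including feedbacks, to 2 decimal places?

Total gain g = -0.0069 + 0.146 + 0.49 − 0.211 = 0.4181.
Amplification A = 1/(1 − 0.4181) = 1.719.
ΔT = 0.493 × 1.719 = 0.85 °C.

0.85 °C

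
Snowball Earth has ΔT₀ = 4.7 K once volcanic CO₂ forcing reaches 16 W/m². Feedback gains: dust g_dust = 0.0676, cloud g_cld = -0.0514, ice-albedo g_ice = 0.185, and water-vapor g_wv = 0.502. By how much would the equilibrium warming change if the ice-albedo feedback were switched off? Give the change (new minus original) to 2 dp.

Original: g = 0.7032, ΔT = 4.7/(1−0.7032) = 15.8356 K.
Without ice-albedo: g' = 0.5182, ΔT' = 4.7/(1−0.5182) = 9.7551 K.
Change = 9.7551 − 15.8356 = -6.08 K.

-6.08 K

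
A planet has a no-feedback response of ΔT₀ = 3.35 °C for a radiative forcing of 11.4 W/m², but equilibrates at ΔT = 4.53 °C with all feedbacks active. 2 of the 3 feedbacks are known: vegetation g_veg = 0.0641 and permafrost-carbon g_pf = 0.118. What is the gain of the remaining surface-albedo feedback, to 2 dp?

0.08

Amplification A = ΔT/ΔT₀ = 4.53/3.35 = 1.352.
Total gain g = 1 − 1/A = 1 − 1/1.352 = 0.2604.
Known gains sum to 0.0641 + 0.118 = 0.1821.
g_alb = 0.2604 − 0.1821 = 0.08.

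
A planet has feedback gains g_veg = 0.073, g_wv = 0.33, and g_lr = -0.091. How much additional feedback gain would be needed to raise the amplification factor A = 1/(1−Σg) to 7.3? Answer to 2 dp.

0.55

Current total gain = 0.312.
Target gain for A = 7.3: g* = 1 − 1/7.3 = 0.863.
Additional gain needed = 0.863 − 0.312 = 0.55.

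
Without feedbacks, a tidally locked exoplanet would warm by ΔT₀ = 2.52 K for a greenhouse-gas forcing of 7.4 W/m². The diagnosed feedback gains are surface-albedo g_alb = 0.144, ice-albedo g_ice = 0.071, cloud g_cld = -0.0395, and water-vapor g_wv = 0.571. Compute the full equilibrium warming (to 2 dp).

Total gain g = 0.144 + 0.071 − 0.0395 + 0.571 = 0.7465.
Amplification A = 1/(1 − 0.7465) = 3.945.
ΔT = 2.52 × 3.945 = 9.94 K.

9.94 K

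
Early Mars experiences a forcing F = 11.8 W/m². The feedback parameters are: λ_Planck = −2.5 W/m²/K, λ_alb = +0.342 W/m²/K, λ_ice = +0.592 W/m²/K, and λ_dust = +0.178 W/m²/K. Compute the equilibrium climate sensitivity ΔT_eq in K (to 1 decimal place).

Net feedback parameter λ = (−2.5) + (+0.342) + (+0.592) + (+0.178) = -1.388 W/m²/K.
ΔT = −F/λ = −11.8/(-1.388) = 8.5 K.

8.5 K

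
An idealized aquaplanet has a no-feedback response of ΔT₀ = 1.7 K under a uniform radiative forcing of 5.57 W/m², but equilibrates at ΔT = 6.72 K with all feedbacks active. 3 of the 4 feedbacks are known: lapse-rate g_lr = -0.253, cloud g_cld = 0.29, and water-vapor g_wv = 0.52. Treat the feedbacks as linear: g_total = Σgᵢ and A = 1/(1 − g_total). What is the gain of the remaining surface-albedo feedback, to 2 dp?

0.19

Amplification A = ΔT/ΔT₀ = 6.72/1.7 = 3.953.
Total gain g = 1 − 1/A = 1 − 1/3.953 = 0.747.
Known gains sum to -0.253 + 0.29 + 0.52 = 0.557.
g_alb = 0.747 − 0.557 = 0.19.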